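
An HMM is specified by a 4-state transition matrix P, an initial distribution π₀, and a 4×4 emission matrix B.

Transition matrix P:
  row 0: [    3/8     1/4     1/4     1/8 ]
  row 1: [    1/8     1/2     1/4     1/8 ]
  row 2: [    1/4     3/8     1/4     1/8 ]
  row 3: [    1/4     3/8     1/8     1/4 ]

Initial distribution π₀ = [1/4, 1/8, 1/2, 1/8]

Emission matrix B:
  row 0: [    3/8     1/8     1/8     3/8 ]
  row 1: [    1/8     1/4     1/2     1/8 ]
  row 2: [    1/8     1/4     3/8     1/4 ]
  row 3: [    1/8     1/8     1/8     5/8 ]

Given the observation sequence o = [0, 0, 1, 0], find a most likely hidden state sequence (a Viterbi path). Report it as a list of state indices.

path = [0, 0, 0, 0]

t=0: δ = [9.375e-02, 1.562e-02, 6.250e-02, 1.562e-02]  (obs o_0=0)
t=1: δ = [1.318e-02, 2.930e-03, 2.930e-03, 1.465e-03]  ψ = [0, 0, 0, 0]  (obs o_1=0)
t=2: δ = [6.180e-04, 8.240e-04, 8.240e-04, 2.060e-04]  ψ = [0, 0, 0, 0]  (obs o_2=1)
t=3: δ = [8.690e-05, 5.150e-05, 2.575e-05, 1.287e-05]  ψ = [0, 1, 1, 1]  (obs o_3=0)
backtrack: best end state = 0; path = [0, 0, 0, 0]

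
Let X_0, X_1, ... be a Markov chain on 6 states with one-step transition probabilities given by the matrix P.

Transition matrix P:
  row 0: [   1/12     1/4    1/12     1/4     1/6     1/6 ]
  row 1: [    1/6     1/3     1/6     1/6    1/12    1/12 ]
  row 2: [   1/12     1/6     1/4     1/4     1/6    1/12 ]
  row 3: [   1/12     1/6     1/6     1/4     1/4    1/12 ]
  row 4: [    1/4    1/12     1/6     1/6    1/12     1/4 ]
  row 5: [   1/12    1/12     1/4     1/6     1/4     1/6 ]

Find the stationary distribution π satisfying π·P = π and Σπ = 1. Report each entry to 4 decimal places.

Balance equations π_j = Σ_i π_i·P[i][j]:
  π_0 = 1/12·π_0 + 1/6·π_1 + 1/12·π_2 + 1/12·π_3 + 1/4·π_4 + 1/12·π_5
  π_1 = 1/4·π_0 + 1/3·π_1 + 1/6·π_2 + 1/6·π_3 + 1/12·π_4 + 1/12·π_5
  π_2 = 1/12·π_0 + 1/6·π_1 + 1/4·π_2 + 1/6·π_3 + 1/6·π_4 + 1/4·π_5
  π_3 = 1/4·π_0 + 1/6·π_1 + 1/4·π_2 + 1/4·π_3 + 1/6·π_4 + 1/6·π_5
  π_4 = 1/6·π_0 + 1/12·π_1 + 1/6·π_2 + 1/4·π_3 + 1/12·π_4 + 1/4·π_5
  normalize: π_0 + π_1 + π_2 + π_3 + π_4 + π_5 = 1
Solving the linear system gives exactly π = [8462/67025, 12249/67025, 489/2681, 14067/67025, 2227/13405, 8887/67025].

π = [0.1263, 0.1828, 0.1824, 0.2099, 0.1661, 0.1326]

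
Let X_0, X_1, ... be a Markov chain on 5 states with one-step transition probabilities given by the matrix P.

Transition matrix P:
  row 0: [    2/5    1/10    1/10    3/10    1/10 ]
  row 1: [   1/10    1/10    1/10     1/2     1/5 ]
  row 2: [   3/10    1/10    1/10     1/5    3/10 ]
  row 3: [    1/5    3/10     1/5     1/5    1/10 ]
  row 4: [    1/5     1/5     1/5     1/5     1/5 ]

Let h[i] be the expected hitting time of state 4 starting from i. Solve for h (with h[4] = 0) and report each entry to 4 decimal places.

h = [7.0627, 6.3036, 5.6766, 6.7987, 0.0000]

First-step conditioning: h[4] = 0; for i ≠ 4, h[i] = 1 + Σ_k P[i][k]·h[k].
  h[0] = 1 + 2/5·h[0] + 1/10·h[1] + 1/10·h[2] + 3/10·h[3]
  h[1] = 1 + 1/10·h[0] + 1/10·h[1] + 1/10·h[2] + 1/2·h[3]
  h[2] = 1 + 3/10·h[0] + 1/10·h[1] + 1/10·h[2] + 1/5·h[3]
  h[3] = 1 + 1/5·h[0] + 3/10·h[1] + 1/5·h[2] + 1/5·h[3]
Solving the 4×4 linear system over states ≠ 4 gives exactly h = [2140/303, 1910/303, 1720/303, 2060/303, 0] (h[4] = 0 is the target).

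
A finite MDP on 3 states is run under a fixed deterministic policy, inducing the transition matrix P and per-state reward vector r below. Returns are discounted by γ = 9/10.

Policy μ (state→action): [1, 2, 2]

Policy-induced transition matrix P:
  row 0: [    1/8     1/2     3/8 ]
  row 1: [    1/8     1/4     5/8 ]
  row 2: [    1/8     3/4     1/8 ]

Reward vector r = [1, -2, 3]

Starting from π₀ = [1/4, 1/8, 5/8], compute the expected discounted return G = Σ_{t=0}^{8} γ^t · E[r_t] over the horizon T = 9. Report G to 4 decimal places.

t=0: π = [0.2500, 0.1250, 0.6250], E[r] = 1.8750, γ^t·E[r] = 1.875000, running G = 1.875000
t=1: π = [0.1250, 0.6250, 0.2500], E[r] = -0.3750, γ^t·E[r] = -0.337500, running G = 1.537500
t=2: π = [0.1250, 0.4063, 0.4688], E[r] = 0.7188, γ^t·E[r] = 0.582188, running G = 2.119688
t=3: π = [0.1250, 0.5156, 0.3594], E[r] = 0.1719, γ^t·E[r] = 0.125297, running G = 2.244984
t=4: π = [0.1250, 0.4609, 0.4141], E[r] = 0.4453, γ^t·E[r] = 0.292170, running G = 2.537154
t=5: π = [0.1250, 0.4883, 0.3867], E[r] = 0.3086, γ^t·E[r] = 0.182222, running G = 2.719375
t=6: π = [0.1250, 0.4746, 0.4004], E[r] = 0.3770, γ^t·E[r] = 0.200328, running G = 2.919704
t=7: π = [0.1250, 0.4814, 0.3936], E[r] = 0.3428, γ^t·E[r] = 0.163947, running G = 3.083651
t=8: π = [0.1250, 0.4780, 0.3970], E[r] = 0.3599, γ^t·E[r] = 0.154909, running G = 3.238561

G = 3.2386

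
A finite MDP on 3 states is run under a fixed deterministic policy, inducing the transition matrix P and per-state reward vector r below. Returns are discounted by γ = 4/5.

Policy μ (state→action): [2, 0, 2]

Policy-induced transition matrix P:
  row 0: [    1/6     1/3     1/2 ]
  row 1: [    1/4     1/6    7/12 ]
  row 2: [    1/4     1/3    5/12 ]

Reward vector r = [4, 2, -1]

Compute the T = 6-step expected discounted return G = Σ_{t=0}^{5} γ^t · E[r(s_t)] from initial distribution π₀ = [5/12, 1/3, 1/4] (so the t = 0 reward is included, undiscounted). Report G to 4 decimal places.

t=0: π = [0.4167, 0.3333, 0.2500], E[r] = 2.0833, γ^t·E[r] = 2.083333, running G = 2.083333
t=1: π = [0.2153, 0.2778, 0.5069], E[r] = 0.9097, γ^t·E[r] = 0.727778, running G = 2.811111
t=2: π = [0.2321, 0.2870, 0.4809], E[r] = 1.0214, γ^t·E[r] = 0.653704, running G = 3.464815
t=3: π = [0.2307, 0.2855, 0.4838], E[r] = 1.0098, γ^t·E[r] = 0.517012, running G = 3.981827
t=4: π = [0.2308, 0.2858, 0.4835], E[r] = 1.0111, γ^t·E[r] = 0.414165, running G = 4.395992
t=5: π = [0.2308, 0.2857, 0.4835], E[r] = 1.0110, γ^t·E[r] = 0.331274, running G = 4.727265

G = 4.7273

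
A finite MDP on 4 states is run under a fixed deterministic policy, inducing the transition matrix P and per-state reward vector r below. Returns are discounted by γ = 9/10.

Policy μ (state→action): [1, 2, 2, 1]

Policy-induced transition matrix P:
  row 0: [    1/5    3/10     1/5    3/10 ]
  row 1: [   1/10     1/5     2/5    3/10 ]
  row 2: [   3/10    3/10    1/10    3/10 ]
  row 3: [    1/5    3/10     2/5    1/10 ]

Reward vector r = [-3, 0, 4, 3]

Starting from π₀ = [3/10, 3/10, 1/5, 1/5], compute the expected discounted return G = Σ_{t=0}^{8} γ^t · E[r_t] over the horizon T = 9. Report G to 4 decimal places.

G = 7.0024

t=0: π = [0.3000, 0.3000, 0.2000, 0.2000], E[r] = 0.5000, γ^t·E[r] = 0.500000, running G = 0.500000
t=1: π = [0.1900, 0.2700, 0.2800, 0.2600], E[r] = 1.3300, γ^t·E[r] = 1.197000, running G = 1.697000
t=2: π = [0.2010, 0.2730, 0.2780, 0.2480], E[r] = 1.2530, γ^t·E[r] = 1.014930, running G = 2.711930
t=3: π = [0.2005, 0.2727, 0.2764, 0.2504], E[r] = 1.2553, γ^t·E[r] = 0.915114, running G = 3.627044
t=4: π = [0.2004, 0.2727, 0.2770, 0.2499], E[r] = 1.2566, γ^t·E[r] = 0.824436, running G = 4.451479
t=5: π = [0.2004, 0.2727, 0.2768, 0.2500], E[r] = 1.2561, γ^t·E[r] = 0.741715, running G = 5.193194
t=6: π = [0.2004, 0.2727, 0.2769, 0.2500], E[r] = 1.2562, γ^t·E[r] = 0.667607, running G = 5.860801
t=7: π = [0.2004, 0.2727, 0.2769, 0.2500], E[r] = 1.2562, γ^t·E[r] = 0.600834, running G = 6.461635
t=8: π = [0.2004, 0.2727, 0.2769, 0.2500], E[r] = 1.2562, γ^t·E[r] = 0.540753, running G = 7.002388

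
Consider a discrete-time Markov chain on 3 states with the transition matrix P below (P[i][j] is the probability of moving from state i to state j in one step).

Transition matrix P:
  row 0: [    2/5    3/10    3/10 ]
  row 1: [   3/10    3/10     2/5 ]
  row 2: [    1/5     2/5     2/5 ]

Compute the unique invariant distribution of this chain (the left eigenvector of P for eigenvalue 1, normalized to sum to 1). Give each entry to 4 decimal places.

Balance equations π_j = Σ_i π_i·P[i][j]:
  π_0 = 2/5·π_0 + 3/10·π_1 + 1/5·π_2
  π_1 = 3/10·π_0 + 3/10·π_1 + 2/5·π_2
  normalize: π_0 + π_1 + π_2 = 1
Solving the linear system gives exactly π = [26/89, 30/89, 33/89].

π = [0.2921, 0.3371, 0.3708]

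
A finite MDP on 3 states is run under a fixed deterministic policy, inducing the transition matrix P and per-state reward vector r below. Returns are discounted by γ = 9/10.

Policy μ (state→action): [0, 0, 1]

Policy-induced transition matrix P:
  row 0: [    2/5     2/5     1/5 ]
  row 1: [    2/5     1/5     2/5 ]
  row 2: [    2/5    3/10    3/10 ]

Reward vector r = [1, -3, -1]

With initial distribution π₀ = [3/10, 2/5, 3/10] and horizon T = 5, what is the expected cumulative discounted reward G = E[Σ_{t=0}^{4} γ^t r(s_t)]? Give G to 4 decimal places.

t=0: π = [0.3000, 0.4000, 0.3000], E[r] = -1.2000, γ^t·E[r] = -1.200000, running G = -1.200000
t=1: π = [0.4000, 0.2900, 0.3100], E[r] = -0.7800, γ^t·E[r] = -0.702000, running G = -1.902000
t=2: π = [0.4000, 0.3110, 0.2890], E[r] = -0.8220, γ^t·E[r] = -0.665820, running G = -2.567820
t=3: π = [0.4000, 0.3089, 0.2911], E[r] = -0.8178, γ^t·E[r] = -0.596176, running G = -3.163996
t=4: π = [0.4000, 0.3091, 0.2909], E[r] = -0.8182, γ^t·E[r] = -0.536834, running G = -3.700830

G = -3.7008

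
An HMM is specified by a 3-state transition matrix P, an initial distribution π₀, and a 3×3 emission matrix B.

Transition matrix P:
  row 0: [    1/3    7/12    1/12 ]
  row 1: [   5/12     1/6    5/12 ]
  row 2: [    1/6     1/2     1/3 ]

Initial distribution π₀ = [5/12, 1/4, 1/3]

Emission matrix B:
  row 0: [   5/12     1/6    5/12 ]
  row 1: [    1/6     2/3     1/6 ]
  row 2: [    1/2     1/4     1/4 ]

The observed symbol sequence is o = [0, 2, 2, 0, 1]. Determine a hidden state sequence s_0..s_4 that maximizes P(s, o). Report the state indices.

path = [0, 0, 0, 0, 1]

t=0: δ = [1.736e-01, 4.167e-02, 1.667e-01]  (obs o_0=0)
t=1: δ = [2.411e-02, 1.688e-02, 1.389e-02]  ψ = [0, 0, 2]  (obs o_1=2)
t=2: δ = [3.349e-03, 2.344e-03, 1.758e-03]  ψ = [0, 0, 1]  (obs o_2=2)
t=3: δ = [4.651e-04, 3.256e-04, 4.884e-04]  ψ = [0, 0, 1]  (obs o_3=0)
t=4: δ = [2.584e-05, 1.809e-04, 4.070e-05]  ψ = [0, 0, 2]  (obs o_4=1)
backtrack: best end state = 1; path = [0, 0, 0, 0, 1]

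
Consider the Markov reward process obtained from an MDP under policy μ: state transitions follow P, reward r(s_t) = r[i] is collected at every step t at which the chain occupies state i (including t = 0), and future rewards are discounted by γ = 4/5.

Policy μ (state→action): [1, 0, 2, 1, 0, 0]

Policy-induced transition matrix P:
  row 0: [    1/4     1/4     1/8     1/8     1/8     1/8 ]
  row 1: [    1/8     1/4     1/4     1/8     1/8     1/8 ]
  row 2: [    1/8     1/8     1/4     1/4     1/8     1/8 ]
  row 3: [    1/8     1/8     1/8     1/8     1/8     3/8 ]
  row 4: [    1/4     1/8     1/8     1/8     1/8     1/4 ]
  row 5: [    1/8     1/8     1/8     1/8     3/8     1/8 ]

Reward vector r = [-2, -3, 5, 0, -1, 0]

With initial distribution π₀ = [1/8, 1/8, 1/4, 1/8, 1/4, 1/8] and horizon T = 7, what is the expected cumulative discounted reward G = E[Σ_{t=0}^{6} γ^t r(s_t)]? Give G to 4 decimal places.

G = -0.0828

t=0: π = [0.1250, 0.1250, 0.2500, 0.1250, 0.2500, 0.1250], E[r] = 0.3750, γ^t·E[r] = 0.375000, running G = 0.375000
t=1: π = [0.1719, 0.1563, 0.1719, 0.1563, 0.1563, 0.1875], E[r] = -0.1094, γ^t·E[r] = -0.087500, running G = 0.287500
t=2: π = [0.1660, 0.1660, 0.1660, 0.1465, 0.1719, 0.1836], E[r] = -0.1719, γ^t·E[r] = -0.110000, running G = 0.177500
t=3: π = [0.1672, 0.1665, 0.1665, 0.1458, 0.1709, 0.1831], E[r] = -0.1724, γ^t·E[r] = -0.088250, running G = 0.089250
t=4: π = [0.1673, 0.1667, 0.1666, 0.1458, 0.1708, 0.1828], E[r] = -0.1723, γ^t·E[r] = -0.070588, running G = 0.018663
t=5: π = [0.1673, 0.1667, 0.1667, 0.1458, 0.1707, 0.1828], E[r] = -0.1721, γ^t·E[r] = -0.056399, running G = -0.037736
t=6: π = [0.1672, 0.1668, 0.1667, 0.1458, 0.1707, 0.1828], E[r] = -0.1721, γ^t·E[r] = -0.045103, running G = -0.082840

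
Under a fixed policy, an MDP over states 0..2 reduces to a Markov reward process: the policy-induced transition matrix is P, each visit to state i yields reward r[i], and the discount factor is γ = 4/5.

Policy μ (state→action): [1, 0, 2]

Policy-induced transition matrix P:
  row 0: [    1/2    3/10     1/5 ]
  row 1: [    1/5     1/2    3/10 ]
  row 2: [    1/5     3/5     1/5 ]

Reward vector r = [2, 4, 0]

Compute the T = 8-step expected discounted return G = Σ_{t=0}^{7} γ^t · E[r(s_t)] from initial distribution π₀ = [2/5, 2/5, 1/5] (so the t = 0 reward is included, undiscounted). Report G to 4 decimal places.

t=0: π = [0.4000, 0.4000, 0.2000], E[r] = 2.4000, γ^t·E[r] = 2.400000, running G = 2.400000
t=1: π = [0.3200, 0.4400, 0.2400], E[r] = 2.4000, γ^t·E[r] = 1.920000, running G = 4.320000
t=2: π = [0.2960, 0.4600, 0.2440], E[r] = 2.4320, γ^t·E[r] = 1.556480, running G = 5.876480
t=3: π = [0.2888, 0.4652, 0.2460], E[r] = 2.4384, γ^t·E[r] = 1.248461, running G = 7.124941
t=4: π = [0.2866, 0.4668, 0.2465], E[r] = 2.4406, γ^t·E[r] = 0.999686, running G = 8.124627
t=5: π = [0.2860, 0.4673, 0.2467], E[r] = 2.4413, γ^t·E[r] = 0.799959, running G = 8.924586
t=6: π = [0.2858, 0.4675, 0.2467], E[r] = 2.4415, γ^t·E[r] = 0.640018, running G = 9.564604
t=7: π = [0.2857, 0.4675, 0.2467], E[r] = 2.4415, γ^t·E[r] = 0.512027, running G = 10.076630

G = 10.0766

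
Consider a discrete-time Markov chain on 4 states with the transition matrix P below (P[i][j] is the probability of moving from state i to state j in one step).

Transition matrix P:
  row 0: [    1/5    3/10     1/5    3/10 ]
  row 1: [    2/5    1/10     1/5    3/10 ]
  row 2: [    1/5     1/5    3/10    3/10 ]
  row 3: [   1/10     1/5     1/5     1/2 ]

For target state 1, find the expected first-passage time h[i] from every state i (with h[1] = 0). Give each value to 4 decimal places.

First-step conditioning: h[1] = 0; for i ≠ 1, h[i] = 1 + Σ_k P[i][k]·h[k].
  h[0] = 1 + 1/5·h[0] + 1/5·h[2] + 3/10·h[3]
  h[2] = 1 + 1/5·h[0] + 3/10·h[2] + 3/10·h[3]
  h[3] = 1 + 1/10·h[0] + 1/5·h[2] + 1/2·h[3]
Solving the 3×3 linear system over states ≠ 1 gives exactly h = [720/173, 0, 800/173, 810/173] (h[1] = 0 is the target).

h = [4.1618, 0.0000, 4.6243, 4.6821]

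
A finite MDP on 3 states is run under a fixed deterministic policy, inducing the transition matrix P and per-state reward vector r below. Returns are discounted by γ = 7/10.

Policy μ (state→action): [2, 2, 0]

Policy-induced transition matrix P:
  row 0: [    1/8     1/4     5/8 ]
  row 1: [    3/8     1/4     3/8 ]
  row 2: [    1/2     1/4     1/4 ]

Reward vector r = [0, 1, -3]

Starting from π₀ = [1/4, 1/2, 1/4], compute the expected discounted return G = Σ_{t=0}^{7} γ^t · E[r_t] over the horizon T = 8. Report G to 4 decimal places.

G = -2.3378

t=0: π = [0.2500, 0.5000, 0.2500], E[r] = -0.2500, γ^t·E[r] = -0.250000, running G = -0.250000
t=1: π = [0.3438, 0.2500, 0.4063], E[r] = -0.9688, γ^t·E[r] = -0.678125, running G = -0.928125
t=2: π = [0.3398, 0.2500, 0.4102], E[r] = -0.9805, γ^t·E[r] = -0.480430, running G = -1.408555
t=3: π = [0.3413, 0.2500, 0.4087], E[r] = -0.9761, γ^t·E[r] = -0.334793, running G = -1.743348
t=4: π = [0.3408, 0.2500, 0.4092], E[r] = -0.9777, γ^t·E[r] = -0.234751, running G = -1.978099
t=5: π = [0.3410, 0.2500, 0.4090], E[r] = -0.9771, γ^t·E[r] = -0.164222, running G = -2.142321
t=6: π = [0.3409, 0.2500, 0.4091], E[r] = -0.9773, γ^t·E[r] = -0.114983, running G = -2.257304
t=7: π = [0.3409, 0.2500, 0.4091], E[r] = -0.9772, γ^t·E[r] = -0.080481, running G = -2.337784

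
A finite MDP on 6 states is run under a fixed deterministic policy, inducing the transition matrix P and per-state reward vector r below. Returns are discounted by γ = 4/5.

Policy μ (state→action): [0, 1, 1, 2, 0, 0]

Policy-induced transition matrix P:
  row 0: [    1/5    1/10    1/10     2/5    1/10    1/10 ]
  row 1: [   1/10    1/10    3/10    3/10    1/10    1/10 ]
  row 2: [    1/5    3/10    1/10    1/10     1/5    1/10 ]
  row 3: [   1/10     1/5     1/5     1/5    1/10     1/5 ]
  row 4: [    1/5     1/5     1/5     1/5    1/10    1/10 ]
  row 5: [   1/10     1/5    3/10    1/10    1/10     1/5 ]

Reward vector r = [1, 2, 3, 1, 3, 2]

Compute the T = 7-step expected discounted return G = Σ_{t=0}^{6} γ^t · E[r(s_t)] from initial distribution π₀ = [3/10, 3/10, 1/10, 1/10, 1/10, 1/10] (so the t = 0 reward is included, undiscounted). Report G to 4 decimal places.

G = 7.5196

t=0: π = [0.3000, 0.3000, 0.1000, 0.1000, 0.1000, 0.1000], E[r] = 1.8000, γ^t·E[r] = 1.800000, running G = 1.800000
t=1: π = [0.1500, 0.1500, 0.2000, 0.2700, 0.1100, 0.1200], E[r] = 1.8900, γ^t·E[r] = 1.512000, running G = 3.312000
t=2: π = [0.1460, 0.1900, 0.1920, 0.2130, 0.1200, 0.1390], E[r] = 1.9530, γ^t·E[r] = 1.249920, running G = 4.561920
t=3: π = [0.1458, 0.1856, 0.1991, 0.2151, 0.1192, 0.1352], E[r] = 1.9574, γ^t·E[r] = 1.002189, running G = 5.564109
t=4: π = [0.1464, 0.1868, 0.1976, 0.2143, 0.1199, 0.1350], E[r] = 1.9568, γ^t·E[r] = 0.801505, running G = 6.365614
t=5: π = [0.1464, 0.1864, 0.1978, 0.2147, 0.1198, 0.1349], E[r] = 1.9565, γ^t·E[r] = 0.641090, running G = 7.006704
t=6: π = [0.1464, 0.1865, 0.1977, 0.2147, 0.1198, 0.1350], E[r] = 1.9565, γ^t·E[r] = 0.512873, running G = 7.519577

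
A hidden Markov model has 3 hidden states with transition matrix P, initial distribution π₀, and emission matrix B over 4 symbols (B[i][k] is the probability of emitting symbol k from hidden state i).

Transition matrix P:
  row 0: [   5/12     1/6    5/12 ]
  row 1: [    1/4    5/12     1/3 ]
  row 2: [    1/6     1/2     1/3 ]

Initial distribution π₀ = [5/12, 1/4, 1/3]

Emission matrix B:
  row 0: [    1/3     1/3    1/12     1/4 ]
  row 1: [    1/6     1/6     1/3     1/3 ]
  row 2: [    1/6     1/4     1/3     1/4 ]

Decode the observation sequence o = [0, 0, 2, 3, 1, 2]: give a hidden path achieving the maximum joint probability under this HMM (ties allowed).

t=0: δ = [1.389e-01, 4.167e-02, 5.556e-02]  (obs o_0=0)
t=1: δ = [1.929e-02, 4.630e-03, 9.645e-03]  ψ = [0, 2, 0]  (obs o_1=0)
t=2: δ = [6.698e-04, 1.608e-03, 2.679e-03]  ψ = [0, 2, 0]  (obs o_2=2)
t=3: δ = [1.116e-04, 4.465e-04, 2.233e-04]  ψ = [2, 2, 2]  (obs o_3=3)
t=4: δ = [3.721e-05, 3.101e-05, 3.721e-05]  ψ = [1, 1, 1]  (obs o_4=1)
t=5: δ = [1.292e-06, 6.202e-06, 5.168e-06]  ψ = [0, 2, 0]  (obs o_5=2)
backtrack: best end state = 1; path = [0, 0, 2, 1, 2, 1]

path = [0, 0, 2, 1, 2, 1]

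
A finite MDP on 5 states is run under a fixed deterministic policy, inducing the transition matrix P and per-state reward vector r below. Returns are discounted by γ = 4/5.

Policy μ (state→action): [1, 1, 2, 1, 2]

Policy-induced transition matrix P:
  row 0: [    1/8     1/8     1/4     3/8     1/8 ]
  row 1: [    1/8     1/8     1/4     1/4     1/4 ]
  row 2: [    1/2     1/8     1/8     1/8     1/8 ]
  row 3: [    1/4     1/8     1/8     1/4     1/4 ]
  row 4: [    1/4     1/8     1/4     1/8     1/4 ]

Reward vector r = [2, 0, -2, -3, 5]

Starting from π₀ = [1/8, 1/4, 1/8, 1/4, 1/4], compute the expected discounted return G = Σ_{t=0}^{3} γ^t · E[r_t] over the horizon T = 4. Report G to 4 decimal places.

G = 1.3583

t=0: π = [0.1250, 0.2500, 0.1250, 0.2500, 0.2500], E[r] = 0.5000, γ^t·E[r] = 0.500000, running G = 0.500000
t=1: π = [0.2344, 0.1250, 0.2031, 0.2188, 0.2188], E[r] = 0.5000, γ^t·E[r] = 0.400000, running G = 0.900000
t=2: π = [0.2559, 0.1250, 0.1973, 0.2266, 0.1953], E[r] = 0.4141, γ^t·E[r] = 0.265000, running G = 1.165000
t=3: π = [0.2517, 0.1250, 0.1970, 0.2329, 0.1934], E[r] = 0.3774, γ^t·E[r] = 0.193250, running G = 1.358250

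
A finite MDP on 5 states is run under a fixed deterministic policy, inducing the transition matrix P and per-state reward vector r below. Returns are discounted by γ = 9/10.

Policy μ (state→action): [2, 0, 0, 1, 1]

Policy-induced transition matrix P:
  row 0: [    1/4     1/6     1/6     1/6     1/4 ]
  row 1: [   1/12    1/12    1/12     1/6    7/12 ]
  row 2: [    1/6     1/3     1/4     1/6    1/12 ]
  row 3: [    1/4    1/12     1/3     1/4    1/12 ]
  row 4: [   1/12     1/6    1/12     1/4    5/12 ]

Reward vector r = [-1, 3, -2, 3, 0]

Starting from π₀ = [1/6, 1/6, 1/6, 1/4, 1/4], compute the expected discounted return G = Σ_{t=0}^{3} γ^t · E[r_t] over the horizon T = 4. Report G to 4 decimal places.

G = 2.1818

t=0: π = [0.1667, 0.1667, 0.1667, 0.2500, 0.2500], E[r] = 0.7500, γ^t·E[r] = 0.750000, running G = 0.750000
t=1: π = [0.1667, 0.1597, 0.1875, 0.2083, 0.2778], E[r] = 0.5625, γ^t·E[r] = 0.506250, running G = 1.256250
t=2: π = [0.1615, 0.1672, 0.1806, 0.2072, 0.2836], E[r] = 0.6007, γ^t·E[r] = 0.486563, running G = 1.742813
t=3: π = [0.1598, 0.1656, 0.1787, 0.2076, 0.2884], E[r] = 0.6022, γ^t·E[r] = 0.438996, running G = 2.181809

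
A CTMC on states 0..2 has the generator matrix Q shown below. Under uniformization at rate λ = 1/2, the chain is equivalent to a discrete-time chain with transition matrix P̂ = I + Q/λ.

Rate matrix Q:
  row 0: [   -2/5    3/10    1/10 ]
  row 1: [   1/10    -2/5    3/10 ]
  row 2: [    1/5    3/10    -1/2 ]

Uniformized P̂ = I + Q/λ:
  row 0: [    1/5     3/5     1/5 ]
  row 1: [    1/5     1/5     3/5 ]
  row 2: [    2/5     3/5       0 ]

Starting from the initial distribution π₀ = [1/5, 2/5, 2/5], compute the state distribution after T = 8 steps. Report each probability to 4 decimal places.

π = [0.2619, 0.4286, 0.3096]

t=0: π = [0.2000, 0.4000, 0.4000]
t=1: π = [0.2800, 0.4400, 0.2800]
t=2: π = [0.2560, 0.4240, 0.3200]
t=3: π = [0.2640, 0.4304, 0.3056]
t=4: π = [0.2611, 0.4278, 0.3110]
t=5: π = [0.2622, 0.4289, 0.3089]
t=6: π = [0.2618, 0.4285, 0.3098]
t=7: π = [0.2620, 0.4286, 0.3094]
t=8: π = [0.2619, 0.4286, 0.3096]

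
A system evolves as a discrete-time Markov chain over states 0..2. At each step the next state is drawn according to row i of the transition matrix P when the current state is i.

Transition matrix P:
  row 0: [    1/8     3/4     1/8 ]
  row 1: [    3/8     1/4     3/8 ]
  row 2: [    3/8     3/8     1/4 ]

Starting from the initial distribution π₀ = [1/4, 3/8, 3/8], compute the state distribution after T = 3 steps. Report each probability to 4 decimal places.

t=0: π = [0.2500, 0.3750, 0.3750]
t=1: π = [0.3125, 0.4219, 0.2656]
t=2: π = [0.2969, 0.4395, 0.2637]
t=3: π = [0.3008, 0.4314, 0.2678]

π = [0.3008, 0.4314, 0.2678]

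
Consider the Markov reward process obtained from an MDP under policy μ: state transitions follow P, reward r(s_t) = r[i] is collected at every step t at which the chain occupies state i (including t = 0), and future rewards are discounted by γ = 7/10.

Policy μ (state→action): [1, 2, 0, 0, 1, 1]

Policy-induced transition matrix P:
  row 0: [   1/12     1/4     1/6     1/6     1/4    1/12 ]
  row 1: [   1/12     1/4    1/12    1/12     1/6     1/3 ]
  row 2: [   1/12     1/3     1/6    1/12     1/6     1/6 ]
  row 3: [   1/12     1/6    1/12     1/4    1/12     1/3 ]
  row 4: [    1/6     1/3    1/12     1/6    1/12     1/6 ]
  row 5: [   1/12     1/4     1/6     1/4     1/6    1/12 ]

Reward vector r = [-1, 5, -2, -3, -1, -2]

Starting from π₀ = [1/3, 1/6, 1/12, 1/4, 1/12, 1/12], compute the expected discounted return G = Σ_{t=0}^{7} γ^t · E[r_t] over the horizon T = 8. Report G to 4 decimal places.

G = -0.9782

t=0: π = [0.3333, 0.1667, 0.0833, 0.2500, 0.0833, 0.0833], E[r] = -0.6667, γ^t·E[r] = -0.666667, running G = -0.666667
t=1: π = [0.0903, 0.2431, 0.1250, 0.1736, 0.1667, 0.2014], E[r] = -0.2153, γ^t·E[r] = -0.150694, running G = -0.817361
t=2: π = [0.0972, 0.2598, 0.1181, 0.1672, 0.1458, 0.2118], E[r] = -0.1053, γ^t·E[r] = -0.051609, running G = -0.868970
t=3: π = [0.0955, 0.2581, 0.1189, 0.1668, 0.1487, 0.2121], E[r] = -0.1162, γ^t·E[r] = -0.039864, running G = -0.908834
t=4: π = [0.0957, 0.2584, 0.1189, 0.1668, 0.1483, 0.2118], E[r] = -0.1139, γ^t·E[r] = -0.027357, running G = -0.936191
t=5: π = [0.0957, 0.2584, 0.1189, 0.1668, 0.1484, 0.2119], E[r] = -0.1141, γ^t·E[r] = -0.019185, running G = -0.955376
t=6: π = [0.0957, 0.2584, 0.1189, 0.1668, 0.1484, 0.2119], E[r] = -0.1141, γ^t·E[r] = -0.013424, running G = -0.968800
t=7: π = [0.0957, 0.2584, 0.1189, 0.1668, 0.1484, 0.2119], E[r] = -0.1141, γ^t·E[r] = -0.009397, running G = -0.978198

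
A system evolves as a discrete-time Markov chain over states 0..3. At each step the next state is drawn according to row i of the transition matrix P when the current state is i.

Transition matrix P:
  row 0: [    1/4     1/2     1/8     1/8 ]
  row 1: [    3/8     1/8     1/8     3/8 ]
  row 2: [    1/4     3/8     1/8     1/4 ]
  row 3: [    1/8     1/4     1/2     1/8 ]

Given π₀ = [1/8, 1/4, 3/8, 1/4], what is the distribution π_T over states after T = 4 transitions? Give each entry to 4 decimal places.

t=0: π = [0.1250, 0.2500, 0.3750, 0.2500]
t=1: π = [0.2500, 0.2969, 0.2188, 0.2344]
t=2: π = [0.2578, 0.3027, 0.2129, 0.2266]
t=3: π = [0.2595, 0.3032, 0.2100, 0.2273]
t=4: π = [0.2595, 0.3032, 0.2102, 0.2271]

π = [0.2595, 0.3032, 0.2102, 0.2271]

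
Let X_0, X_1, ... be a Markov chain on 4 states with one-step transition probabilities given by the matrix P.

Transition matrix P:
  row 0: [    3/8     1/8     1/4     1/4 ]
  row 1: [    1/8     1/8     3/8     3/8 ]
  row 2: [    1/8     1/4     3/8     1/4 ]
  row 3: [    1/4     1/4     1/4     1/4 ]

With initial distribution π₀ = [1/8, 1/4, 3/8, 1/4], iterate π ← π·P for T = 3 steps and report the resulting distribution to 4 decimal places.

t=0: π = [0.1250, 0.2500, 0.3750, 0.2500]
t=1: π = [0.1875, 0.2031, 0.3281, 0.2813]
t=2: π = [0.2070, 0.2012, 0.3164, 0.2754]
t=3: π = [0.2112, 0.1990, 0.3147, 0.2751]

π = [0.2112, 0.1990, 0.3147, 0.2751]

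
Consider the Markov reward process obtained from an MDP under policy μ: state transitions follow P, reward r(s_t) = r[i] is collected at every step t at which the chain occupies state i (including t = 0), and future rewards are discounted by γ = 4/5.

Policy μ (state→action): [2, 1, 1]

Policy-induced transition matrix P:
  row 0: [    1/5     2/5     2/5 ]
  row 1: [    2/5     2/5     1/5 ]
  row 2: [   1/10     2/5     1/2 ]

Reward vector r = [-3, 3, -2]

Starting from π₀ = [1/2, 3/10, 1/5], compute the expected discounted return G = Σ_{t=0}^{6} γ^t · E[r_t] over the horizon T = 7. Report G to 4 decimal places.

G = -1.7176

t=0: π = [0.5000, 0.3000, 0.2000], E[r] = -1.0000, γ^t·E[r] = -1.000000, running G = -1.000000
t=1: π = [0.2400, 0.4000, 0.3600], E[r] = -0.2400, γ^t·E[r] = -0.192000, running G = -1.192000
t=2: π = [0.2440, 0.4000, 0.3560], E[r] = -0.2440, γ^t·E[r] = -0.156160, running G = -1.348160
t=3: π = [0.2444, 0.4000, 0.3556], E[r] = -0.2444, γ^t·E[r] = -0.125133, running G = -1.473293
t=4: π = [0.2444, 0.4000, 0.3556], E[r] = -0.2444, γ^t·E[r] = -0.100123, running G = -1.573415
t=5: π = [0.2444, 0.4000, 0.3556], E[r] = -0.2444, γ^t·E[r] = -0.080099, running G = -1.653515
t=6: π = [0.2444, 0.4000, 0.3556], E[r] = -0.2444, γ^t·E[r] = -0.064080, running G = -1.717594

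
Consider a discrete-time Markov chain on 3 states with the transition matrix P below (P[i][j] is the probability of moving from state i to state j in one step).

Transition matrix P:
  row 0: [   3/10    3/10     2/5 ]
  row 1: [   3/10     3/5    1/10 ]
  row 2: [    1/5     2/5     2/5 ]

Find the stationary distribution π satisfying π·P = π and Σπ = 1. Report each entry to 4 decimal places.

π = [0.2740, 0.4658, 0.2603]

Balance equations π_j = Σ_i π_i·P[i][j]:
  π_0 = 3/10·π_0 + 3/10·π_1 + 1/5·π_2
  π_1 = 3/10·π_0 + 3/5·π_1 + 2/5·π_2
  normalize: π_0 + π_1 + π_2 = 1
Solving the linear system gives exactly π = [20/73, 34/73, 19/73].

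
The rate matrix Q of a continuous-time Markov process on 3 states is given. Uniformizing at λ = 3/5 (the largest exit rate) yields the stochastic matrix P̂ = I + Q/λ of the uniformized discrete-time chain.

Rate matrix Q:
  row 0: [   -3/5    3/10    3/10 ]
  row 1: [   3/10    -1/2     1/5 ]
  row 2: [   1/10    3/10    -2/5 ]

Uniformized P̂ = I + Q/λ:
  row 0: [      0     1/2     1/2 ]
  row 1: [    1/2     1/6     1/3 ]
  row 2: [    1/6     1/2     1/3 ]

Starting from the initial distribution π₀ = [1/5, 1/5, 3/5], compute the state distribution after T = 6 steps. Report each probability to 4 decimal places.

π = [0.2505, 0.3748, 0.3748]

t=0: π = [0.2000, 0.2000, 0.6000]
t=1: π = [0.2000, 0.4333, 0.3667]
t=2: π = [0.2778, 0.3556, 0.3667]
t=3: π = [0.2389, 0.3815, 0.3796]
t=4: π = [0.2540, 0.3728, 0.3731]
t=5: π = [0.2486, 0.3757, 0.3757]
t=6: π = [0.2505, 0.3748, 0.3748]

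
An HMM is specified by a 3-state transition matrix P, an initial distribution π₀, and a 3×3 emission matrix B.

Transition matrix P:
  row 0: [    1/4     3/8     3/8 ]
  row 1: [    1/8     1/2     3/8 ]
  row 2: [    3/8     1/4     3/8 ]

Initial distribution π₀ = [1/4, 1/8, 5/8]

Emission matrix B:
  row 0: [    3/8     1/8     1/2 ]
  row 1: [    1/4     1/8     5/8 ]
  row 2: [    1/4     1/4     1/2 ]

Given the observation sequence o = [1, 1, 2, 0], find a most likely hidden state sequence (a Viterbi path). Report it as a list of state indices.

path = [2, 2, 2, 0]

t=0: δ = [3.125e-02, 1.562e-02, 1.562e-01]  (obs o_0=1)
t=1: δ = [7.324e-03, 4.883e-03, 1.465e-02]  ψ = [2, 2, 2]  (obs o_1=1)
t=2: δ = [2.747e-03, 2.289e-03, 2.747e-03]  ψ = [2, 2, 2]  (obs o_2=2)
t=3: δ = [3.862e-04, 2.861e-04, 2.575e-04]  ψ = [2, 1, 0]  (obs o_3=0)
backtrack: best end state = 0; path = [2, 2, 2, 0]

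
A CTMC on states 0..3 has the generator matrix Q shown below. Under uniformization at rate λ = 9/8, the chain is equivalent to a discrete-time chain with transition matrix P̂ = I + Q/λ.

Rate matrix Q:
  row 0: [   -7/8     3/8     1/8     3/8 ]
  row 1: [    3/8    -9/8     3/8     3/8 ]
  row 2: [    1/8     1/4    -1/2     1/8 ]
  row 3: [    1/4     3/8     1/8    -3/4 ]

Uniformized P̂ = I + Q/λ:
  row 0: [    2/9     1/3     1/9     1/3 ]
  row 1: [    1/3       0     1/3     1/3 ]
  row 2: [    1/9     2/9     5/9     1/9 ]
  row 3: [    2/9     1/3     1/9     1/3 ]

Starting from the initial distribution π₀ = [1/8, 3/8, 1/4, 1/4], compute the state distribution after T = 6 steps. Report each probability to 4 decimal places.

t=0: π = [0.1250, 0.3750, 0.2500, 0.2500]
t=1: π = [0.2361, 0.1806, 0.3056, 0.2778]
t=2: π = [0.2083, 0.2392, 0.2870, 0.2654]
t=3: π = [0.2169, 0.2217, 0.2918, 0.2695]
t=4: π = [0.2144, 0.2270, 0.2901, 0.2685]
t=5: π = [0.2152, 0.2254, 0.2905, 0.2689]
t=6: π = [0.2150, 0.2259, 0.2903, 0.2688]

π = [0.2150, 0.2259, 0.2903, 0.2688]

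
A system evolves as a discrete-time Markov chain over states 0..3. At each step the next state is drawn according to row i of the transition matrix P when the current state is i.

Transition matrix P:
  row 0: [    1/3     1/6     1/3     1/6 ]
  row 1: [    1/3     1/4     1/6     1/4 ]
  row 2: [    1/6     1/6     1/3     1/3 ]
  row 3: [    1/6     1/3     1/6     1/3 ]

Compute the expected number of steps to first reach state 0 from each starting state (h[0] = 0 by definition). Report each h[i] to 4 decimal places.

h = [0.0000, 3.9759, 4.8434, 4.6988]

First-step conditioning: h[0] = 0; for i ≠ 0, h[i] = 1 + Σ_k P[i][k]·h[k].
  h[1] = 1 + 1/4·h[1] + 1/6·h[2] + 1/4·h[3]
  h[2] = 1 + 1/6·h[1] + 1/3·h[2] + 1/3·h[3]
  h[3] = 1 + 1/3·h[1] + 1/6·h[2] + 1/3·h[3]
Solving the 3×3 linear system over states ≠ 0 gives exactly h = [0, 330/83, 402/83, 390/83] (h[0] = 0 is the target).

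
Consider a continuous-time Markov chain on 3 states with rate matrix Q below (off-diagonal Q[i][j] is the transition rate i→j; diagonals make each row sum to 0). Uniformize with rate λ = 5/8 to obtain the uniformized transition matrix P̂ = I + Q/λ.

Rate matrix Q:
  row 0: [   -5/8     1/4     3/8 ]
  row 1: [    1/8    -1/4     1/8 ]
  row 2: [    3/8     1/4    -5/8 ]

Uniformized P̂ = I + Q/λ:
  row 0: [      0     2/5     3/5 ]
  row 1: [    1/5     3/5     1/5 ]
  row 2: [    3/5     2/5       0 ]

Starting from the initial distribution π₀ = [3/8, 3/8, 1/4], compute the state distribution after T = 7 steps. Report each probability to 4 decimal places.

π = [0.2483, 0.5000, 0.2518]

t=0: π = [0.3750, 0.3750, 0.2500]
t=1: π = [0.2250, 0.4750, 0.3000]
t=2: π = [0.2750, 0.4950, 0.2300]
t=3: π = [0.2370, 0.4990, 0.2640]
t=4: π = [0.2582, 0.4998, 0.2420]
t=5: π = [0.2452, 0.5000, 0.2549]
t=6: π = [0.2529, 0.5000, 0.2471]
t=7: π = [0.2483, 0.5000, 0.2518]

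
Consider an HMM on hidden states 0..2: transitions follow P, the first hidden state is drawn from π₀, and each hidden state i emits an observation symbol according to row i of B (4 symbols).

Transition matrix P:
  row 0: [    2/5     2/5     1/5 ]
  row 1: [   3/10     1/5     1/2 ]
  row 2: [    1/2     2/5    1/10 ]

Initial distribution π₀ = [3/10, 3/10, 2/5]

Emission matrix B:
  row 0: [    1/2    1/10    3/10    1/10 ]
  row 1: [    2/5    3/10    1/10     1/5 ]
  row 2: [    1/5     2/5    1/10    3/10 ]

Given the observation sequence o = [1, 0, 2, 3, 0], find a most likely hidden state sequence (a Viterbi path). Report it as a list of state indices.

t=0: δ = [3.000e-02, 9.000e-02, 1.600e-01]  (obs o_0=1)
t=1: δ = [4.000e-02, 2.560e-02, 9.000e-03]  ψ = [2, 2, 1]  (obs o_1=0)
t=2: δ = [4.800e-03, 1.600e-03, 1.280e-03]  ψ = [0, 0, 1]  (obs o_2=2)
t=3: δ = [1.920e-04, 3.840e-04, 2.880e-04]  ψ = [0, 0, 0]  (obs o_3=3)
t=4: δ = [7.200e-05, 4.608e-05, 3.840e-05]  ψ = [2, 2, 1]  (obs o_4=0)
backtrack: best end state = 0; path = [2, 0, 0, 2, 0]

path = [2, 0, 0, 2, 0]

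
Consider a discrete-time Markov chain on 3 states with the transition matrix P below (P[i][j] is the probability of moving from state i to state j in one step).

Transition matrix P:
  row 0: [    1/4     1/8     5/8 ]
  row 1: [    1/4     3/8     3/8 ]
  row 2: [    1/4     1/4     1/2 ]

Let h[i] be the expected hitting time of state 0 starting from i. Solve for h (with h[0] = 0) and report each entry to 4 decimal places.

First-step conditioning: h[0] = 0; for i ≠ 0, h[i] = 1 + Σ_k P[i][k]·h[k].
  h[1] = 1 + 3/8·h[1] + 3/8·h[2]
  h[2] = 1 + 1/4·h[1] + 1/2·h[2]
Solving the 2×2 linear system over states ≠ 0 gives exactly h = [0, 4, 4] (h[0] = 0 is the target).

h = [0.0000, 4.0000, 4.0000]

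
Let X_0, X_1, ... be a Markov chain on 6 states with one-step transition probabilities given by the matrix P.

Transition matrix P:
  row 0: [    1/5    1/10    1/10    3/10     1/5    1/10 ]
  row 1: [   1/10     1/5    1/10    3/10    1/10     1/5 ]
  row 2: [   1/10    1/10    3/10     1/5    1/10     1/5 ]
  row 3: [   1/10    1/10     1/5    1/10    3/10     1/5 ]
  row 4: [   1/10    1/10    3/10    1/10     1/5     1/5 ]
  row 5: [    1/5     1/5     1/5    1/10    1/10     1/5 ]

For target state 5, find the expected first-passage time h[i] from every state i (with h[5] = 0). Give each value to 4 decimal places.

h = [5.8824, 5.2941, 5.2941, 5.2941, 5.2941, 0.0000]

First-step conditioning: h[5] = 0; for i ≠ 5, h[i] = 1 + Σ_k P[i][k]·h[k].
  h[0] = 1 + 1/5·h[0] + 1/10·h[1] + 1/10·h[2] + 3/10·h[3] + 1/5·h[4]
  h[1] = 1 + 1/10·h[0] + 1/5·h[1] + 1/10·h[2] + 3/10·h[3] + 1/10·h[4]
  h[2] = 1 + 1/10·h[0] + 1/10·h[1] + 3/10·h[2] + 1/5·h[3] + 1/10·h[4]
  h[3] = 1 + 1/10·h[0] + 1/10·h[1] + 1/5·h[2] + 1/10·h[3] + 3/10·h[4]
  h[4] = 1 + 1/10·h[0] + 1/10·h[1] + 3/10·h[2] + 1/10·h[3] + 1/5·h[4]
Solving the 5×5 linear system over states ≠ 5 gives exactly h = [100/17, 90/17, 90/17, 90/17, 90/17, 0] (h[5] = 0 is the target).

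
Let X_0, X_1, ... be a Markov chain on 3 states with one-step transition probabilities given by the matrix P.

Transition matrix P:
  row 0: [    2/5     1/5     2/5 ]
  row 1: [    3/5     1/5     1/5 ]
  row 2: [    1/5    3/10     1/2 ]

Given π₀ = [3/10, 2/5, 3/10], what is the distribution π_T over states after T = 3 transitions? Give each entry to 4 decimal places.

t=0: π = [0.3000, 0.4000, 0.3000]
t=1: π = [0.4200, 0.2300, 0.3500]
t=2: π = [0.3760, 0.2350, 0.3890]
t=3: π = [0.3692, 0.2389, 0.3919]

π = [0.3692, 0.2389, 0.3919]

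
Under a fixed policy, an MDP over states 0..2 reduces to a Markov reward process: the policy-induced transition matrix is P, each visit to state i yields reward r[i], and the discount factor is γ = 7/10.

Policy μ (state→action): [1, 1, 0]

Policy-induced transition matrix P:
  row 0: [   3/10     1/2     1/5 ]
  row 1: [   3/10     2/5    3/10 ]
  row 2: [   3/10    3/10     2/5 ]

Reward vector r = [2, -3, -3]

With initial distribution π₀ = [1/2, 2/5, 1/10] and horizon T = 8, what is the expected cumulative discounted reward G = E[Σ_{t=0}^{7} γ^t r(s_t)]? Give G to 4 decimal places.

t=0: π = [0.5000, 0.4000, 0.1000], E[r] = -0.5000, γ^t·E[r] = -0.500000, running G = -0.500000
t=1: π = [0.3000, 0.4400, 0.2600], E[r] = -1.5000, γ^t·E[r] = -1.050000, running G = -1.550000
t=2: π = [0.3000, 0.4040, 0.2960], E[r] = -1.5000, γ^t·E[r] = -0.735000, running G = -2.285000
t=3: π = [0.3000, 0.4004, 0.2996], E[r] = -1.5000, γ^t·E[r] = -0.514500, running G = -2.799500
t=4: π = [0.3000, 0.4000, 0.3000], E[r] = -1.5000, γ^t·E[r] = -0.360150, running G = -3.159650
t=5: π = [0.3000, 0.4000, 0.3000], E[r] = -1.5000, γ^t·E[r] = -0.252105, running G = -3.411755
t=6: π = [0.3000, 0.4000, 0.3000], E[r] = -1.5000, γ^t·E[r] = -0.176474, running G = -3.588229
t=7: π = [0.3000, 0.4000, 0.3000], E[r] = -1.5000, γ^t·E[r] = -0.123531, running G = -3.711760

G = -3.7118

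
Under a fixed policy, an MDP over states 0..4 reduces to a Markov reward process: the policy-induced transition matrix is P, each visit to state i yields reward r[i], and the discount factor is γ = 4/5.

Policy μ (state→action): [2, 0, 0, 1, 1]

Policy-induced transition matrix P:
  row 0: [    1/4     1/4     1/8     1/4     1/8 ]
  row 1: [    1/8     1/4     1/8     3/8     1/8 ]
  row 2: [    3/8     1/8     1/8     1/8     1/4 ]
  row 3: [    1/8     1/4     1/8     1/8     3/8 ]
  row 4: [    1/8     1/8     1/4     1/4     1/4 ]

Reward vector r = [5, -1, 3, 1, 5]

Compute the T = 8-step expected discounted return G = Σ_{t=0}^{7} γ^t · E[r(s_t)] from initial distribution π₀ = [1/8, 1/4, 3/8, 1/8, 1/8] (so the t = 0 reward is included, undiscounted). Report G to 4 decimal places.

t=0: π = [0.1250, 0.2500, 0.3750, 0.1250, 0.1250], E[r] = 2.2500, γ^t·E[r] = 2.250000, running G = 2.250000
t=1: π = [0.2344, 0.1875, 0.1406, 0.2188, 0.2188], E[r] = 2.7188, γ^t·E[r] = 2.175000, running G = 4.425000
t=2: π = [0.1895, 0.2051, 0.1523, 0.2285, 0.2246], E[r] = 2.5508, γ^t·E[r] = 1.632500, running G = 6.057500
t=3: π = [0.1868, 0.2029, 0.1531, 0.2280, 0.2292], E[r] = 2.5645, γ^t·E[r] = 1.313000, running G = 7.370500
t=4: π = [0.1866, 0.2022, 0.1537, 0.2277, 0.2298], E[r] = 2.5685, γ^t·E[r] = 1.052075, running G = 8.422575
t=5: π = [0.1867, 0.2021, 0.1537, 0.2276, 0.2299], E[r] = 2.5697, γ^t·E[r] = 0.842048, running G = 9.264623
t=6: π = [0.1868, 0.2021, 0.1537, 0.2276, 0.2298], E[r] = 2.5699, γ^t·E[r] = 0.673672, running G = 9.938295
t=7: π = [0.1868, 0.2021, 0.1537, 0.2276, 0.2298], E[r] = 2.5699, γ^t·E[r] = 0.538939, running G = 10.477233

G = 10.4772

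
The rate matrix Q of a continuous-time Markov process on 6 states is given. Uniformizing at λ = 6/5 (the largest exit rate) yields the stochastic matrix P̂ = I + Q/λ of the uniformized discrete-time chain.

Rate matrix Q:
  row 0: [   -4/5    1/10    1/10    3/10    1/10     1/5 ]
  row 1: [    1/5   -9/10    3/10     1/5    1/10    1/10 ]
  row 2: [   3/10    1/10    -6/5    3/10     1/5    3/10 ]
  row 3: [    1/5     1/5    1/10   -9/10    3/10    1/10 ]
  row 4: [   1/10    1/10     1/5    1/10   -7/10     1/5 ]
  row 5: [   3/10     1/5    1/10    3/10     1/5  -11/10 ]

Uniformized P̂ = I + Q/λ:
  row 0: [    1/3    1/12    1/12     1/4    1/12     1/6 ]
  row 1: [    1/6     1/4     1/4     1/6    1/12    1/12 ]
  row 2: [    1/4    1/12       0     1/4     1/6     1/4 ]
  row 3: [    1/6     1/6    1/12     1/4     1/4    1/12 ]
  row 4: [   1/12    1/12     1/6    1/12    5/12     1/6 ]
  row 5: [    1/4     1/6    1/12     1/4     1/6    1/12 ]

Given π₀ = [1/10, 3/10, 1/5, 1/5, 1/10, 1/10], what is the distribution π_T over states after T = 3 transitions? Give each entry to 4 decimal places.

t=0: π = [0.1000, 0.3000, 0.2000, 0.2000, 0.1000, 0.1000]
t=1: π = [0.2000, 0.1583, 0.1250, 0.2083, 0.1750, 0.1333]
t=2: π = [0.2069, 0.1382, 0.1139, 0.2076, 0.1979, 0.1354]
t=3: π = [0.2054, 0.1350, 0.1134, 0.2055, 0.2047, 0.1361]

π = [0.2054, 0.1350, 0.1134, 0.2055, 0.2047, 0.1361]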